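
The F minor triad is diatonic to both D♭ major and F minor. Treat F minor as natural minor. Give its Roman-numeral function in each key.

The scale of D♭ major is D♭ E♭ F G♭ A♭ B♭ C; F is degree 3, and the triad built there (F-A♭-C) is minor, so it is iii.
The scale of F minor (natural minor) is F G A♭ B♭ C D♭ E♭; F is degree 1, and the triad built there (F-A♭-C) is minor, so it is i.

iii in D♭ major; i in F minor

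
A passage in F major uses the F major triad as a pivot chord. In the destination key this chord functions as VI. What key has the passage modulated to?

The numeral VI denotes a major triad on scale degree 6. With F on degree 6, the tonic of the new key is A.
Degree 6 carries a major triad in minor keys, so the destination is A minor.
Check: the diatonic triads of A minor (natural minor) are Am (i), Bdim (ii°), C (III), Dm (iv), Em (v), F (VI), G (VII) — F major is indeed VI.

A minor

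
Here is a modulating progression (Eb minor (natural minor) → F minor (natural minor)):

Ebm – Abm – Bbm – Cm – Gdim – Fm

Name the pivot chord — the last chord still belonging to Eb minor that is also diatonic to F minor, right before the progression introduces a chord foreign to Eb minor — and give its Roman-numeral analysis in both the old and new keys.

Chords diatonic to Eb minor: Ebm, Fdim, Gb, Abm, Bbm, Cb, Db.
Reading the progression, the first chord not in that set is Cm, so the modulation leaves Eb minor there.
The chord immediately before Cm is Bbm, which is diatonic to both keys: v in Eb minor and iv in F minor.

Bbm — v in Eb minor, iv in F minor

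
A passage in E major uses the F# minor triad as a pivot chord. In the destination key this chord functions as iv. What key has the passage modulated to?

C# minor

The numeral iv denotes a minor triad on scale degree 4. With F# on degree 4, the tonic of the new key is C#.
Degree 4 carries a minor triad in minor keys, so the destination is C# minor.
Check: the diatonic triads of C# minor (natural minor) are C#m (i), D#dim (ii°), E (III), F#m (iv), G#m (v), A (VI), B (VII) — F# minor is indeed iv.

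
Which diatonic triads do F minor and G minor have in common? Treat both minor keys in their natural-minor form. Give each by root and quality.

Cm, Eb

Triads in F minor (natural minor): Fm (i), Gdim (ii°), Ab (III), Bbm (iv), Cm (v), Db (VI), Eb (VII).
Triads in G minor (natural minor): Gm (i), Adim (ii°), Bb (III), Cm (iv), Dm (v), Eb (VI), F (VII).
Shared triads with their functions: Cm (v in F minor, iv in G minor); Eb (VII in F minor, VI in G minor).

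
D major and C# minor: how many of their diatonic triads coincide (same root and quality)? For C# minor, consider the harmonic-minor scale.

Diatonic triads of D major: D (I), Em (ii), F#m (iii), G (IV), A (V), Bm (vi), C#dim (vii°).
Diatonic triads of C# minor (harmonic minor): C#m (i), D#dim (ii°), Eaug (III+), F#m (iv), G# (V), A (VI), B#dim (vii°).
Matching root and quality in both lists: F#m, A.
That gives 2 common triads.

2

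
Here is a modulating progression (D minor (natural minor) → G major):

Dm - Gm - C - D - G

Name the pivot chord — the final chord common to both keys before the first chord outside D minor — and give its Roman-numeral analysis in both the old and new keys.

Chords diatonic to D minor: Dm, Edim, F, Gm, Am, B♭, C.
Reading the progression, the first chord not in that set is D, so the modulation leaves D minor there.
The chord immediately before D is C, which is diatonic to both keys: VII in D minor and IV in G major.

C — VII in D minor, IV in G major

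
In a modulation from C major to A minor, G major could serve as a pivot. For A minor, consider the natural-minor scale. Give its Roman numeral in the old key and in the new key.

V in C major; VII in A minor

The scale of C major is C D E F G A B; G is degree 5, and the triad built there (G-B-D) is major, so it is V.
The scale of A minor (natural minor) is A B C D E F G; G is degree 7, and the triad built there (G-B-D) is major, so it is VII.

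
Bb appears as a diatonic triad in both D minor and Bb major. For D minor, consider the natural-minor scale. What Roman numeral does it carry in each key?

The scale of D minor (natural minor) is D E F G A Bb C; Bb is degree 6, and the triad built there (Bb-D-F) is major, so it is VI.
The scale of Bb major is Bb C D Eb F G A; Bb is degree 1, and the triad built there (Bb-D-F) is major, so it is I.

VI in D minor; I in Bb major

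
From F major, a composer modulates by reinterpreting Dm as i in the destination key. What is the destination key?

D minor

The numeral i denotes a minor triad on scale degree 1. With D on degree 1, the tonic of the new key is D.
Degree 1 carries a minor triad in minor keys, so the destination is D minor.
Check: the diatonic triads of D minor (natural minor) are Dm (i), Edim (ii°), F (III), Gm (iv), Am (v), Bb (VI), C (VII) — Dm is indeed i.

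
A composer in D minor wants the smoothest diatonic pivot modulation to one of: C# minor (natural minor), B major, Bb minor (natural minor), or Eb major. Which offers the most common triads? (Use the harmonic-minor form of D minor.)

Triads of D minor (harmonic minor): Dm (i), Edim (ii°), Faug (III+), Gm (iv), A (V), Bb (VI), C#dim (vii°).
C# minor (natural minor) shares 1: A.
B major shares 0: none.
Bb minor (natural minor) shares 0: none.
Eb major shares 2: Gm, Bb.
The most common triads (2) are shared with Eb major.

Eb major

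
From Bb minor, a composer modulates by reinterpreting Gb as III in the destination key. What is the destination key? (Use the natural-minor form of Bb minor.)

The numeral III denotes a major triad on scale degree 3. With Gb on degree 3, the tonic of the new key is Eb.
Degree 3 carries a major triad in natural-minor keys, so the destination is Eb minor.
Check: the diatonic triads of Eb minor (natural minor) are Ebm (i), Fdim (ii°), Gb (III), Abm (iv), Bbm (v), Cb (VI), Db (VII) — Gb is indeed III.

Eb minor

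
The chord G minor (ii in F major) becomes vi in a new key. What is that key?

B♭ major

The numeral vi denotes a minor triad on scale degree 6. With G on degree 6, the tonic of the new key is B♭.
Degree 6 carries a minor triad in major keys, so the destination is B♭ major.
Check: the diatonic triads of B♭ major are B♭ (I), Cm (ii), Dm (iii), E♭ (IV), F (V), Gm (vi), Adim (vii°) — G minor is indeed vi.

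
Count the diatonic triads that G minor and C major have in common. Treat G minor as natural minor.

Diatonic triads of G minor (natural minor): Gm (i), Adim (ii°), Bb (III), Cm (iv), Dm (v), Eb (VI), F (VII).
Diatonic triads of C major: C (I), Dm (ii), Em (iii), F (IV), G (V), Am (vi), Bdim (vii°).
Matching root and quality in both lists: Dm, F.
That gives 2 common triads.

2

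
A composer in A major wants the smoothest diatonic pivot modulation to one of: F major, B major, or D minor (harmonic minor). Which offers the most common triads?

B major

Triads of A major: A (I), Bm (ii), C#m (iii), D (IV), E (V), F#m (vi), G#dim (vii°).
F major shares 0: none.
B major shares 2: C#m, E.
D minor (harmonic minor) shares 1: A.
The most common triads (2) are shared with B major.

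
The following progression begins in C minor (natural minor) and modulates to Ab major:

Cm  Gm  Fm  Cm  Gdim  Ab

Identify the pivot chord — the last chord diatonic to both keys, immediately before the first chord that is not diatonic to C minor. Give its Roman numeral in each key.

Chords diatonic to C minor: Cm, Ddim, Eb, Fm, Gm, Ab, Bb.
Reading the progression, the first chord not in that set is Gdim, so the modulation leaves C minor there.
The chord immediately before Gdim is Cm, which is diatonic to both keys: i in C minor and iii in Ab major.

Cm — i in C minor, iii in Ab major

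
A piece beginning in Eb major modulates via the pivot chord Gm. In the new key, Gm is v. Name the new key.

C minor

The numeral v denotes a minor triad on scale degree 5. With G on degree 5, the tonic of the new key is C.
Degree 5 carries a minor triad in natural-minor keys, so the destination is C minor.
Check: the diatonic triads of C minor (natural minor) are Cm (i), Ddim (ii°), Eb (III), Fm (iv), Gm (v), Ab (VI), Bb (VII) — Gm is indeed v.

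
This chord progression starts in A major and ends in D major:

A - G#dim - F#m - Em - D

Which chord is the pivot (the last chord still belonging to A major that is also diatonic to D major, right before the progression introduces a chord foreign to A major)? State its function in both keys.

F#m — vi in A major, iii in D major

Chords diatonic to A major: A, Bm, C#m, D, E, F#m, G#dim.
Reading the progression, the first chord not in that set is Em, so the modulation leaves A major there.
The chord immediately before Em is F#m, which is diatonic to both keys: vi in A major and iii in D major.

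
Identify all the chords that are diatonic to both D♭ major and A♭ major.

D♭, Fm, A♭, B♭m

Triads in D♭ major: D♭ major (I), E♭ minor (ii), F minor (iii), G♭ major (IV), A♭ major (V), B♭ minor (vi), C diminished (vii°).
Triads in A♭ major: A♭ major (I), B♭ minor (ii), C minor (iii), D♭ major (IV), E♭ major (V), F minor (vi), G diminished (vii°).
Shared triads with their functions: D♭ major (I in D♭ major, IV in A♭ major); F minor (iii in D♭ major, vi in A♭ major); A♭ major (V in D♭ major, I in A♭ major); B♭ minor (vi in D♭ major, ii in A♭ major).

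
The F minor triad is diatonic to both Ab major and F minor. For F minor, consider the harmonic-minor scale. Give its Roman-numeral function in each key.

vi in Ab major; i in F minor

The scale of Ab major is Ab Bb C Db Eb F G; F is degree 6, and the triad built there (F-Ab-C) is minor, so it is vi.
The scale of F minor (harmonic minor) is F G Ab Bb C Db E; F is degree 1, and the triad built there (F-Ab-C) is minor, so it is i.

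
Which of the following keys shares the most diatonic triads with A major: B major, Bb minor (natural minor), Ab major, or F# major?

B major

Triads of A major: A major (I), B minor (ii), C# minor (iii), D major (IV), E major (V), F# minor (vi), G# diminished (vii°).
B major shares 2: C#m, E.
Bb minor (natural minor) shares 0: none.
Ab major shares 0: none.
F# major shares 0: none.
The most common triads (2) are shared with B major.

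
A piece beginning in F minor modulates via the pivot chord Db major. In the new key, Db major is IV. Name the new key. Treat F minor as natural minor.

The numeral IV denotes a major triad on scale degree 4. With Db on degree 4, the tonic of the new key is Ab.
Degree 4 carries a major triad in major keys, so the destination is Ab major.
Check: the diatonic triads of Ab major are Ab (I), Bbm (ii), Cm (iii), Db (IV), Eb (V), Fm (vi), Gdim (vii°) — Db major is indeed IV.

Ab major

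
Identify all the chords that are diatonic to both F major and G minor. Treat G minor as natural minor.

F, Gm, B♭, Dm

Triads in F major: F major (I), G minor (ii), A minor (iii), B♭ major (IV), C major (V), D minor (vi), E diminished (vii°).
Triads in G minor (natural minor): G minor (i), A diminished (ii°), B♭ major (III), C minor (iv), D minor (v), E♭ major (VI), F major (VII).
Shared triads with their functions: F major (I in F major, VII in G minor); G minor (ii in F major, i in G minor); B♭ major (IV in F major, III in G minor); D minor (vi in F major, v in G minor).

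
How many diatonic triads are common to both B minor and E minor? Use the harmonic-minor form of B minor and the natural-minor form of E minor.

3

Diatonic triads of B minor (harmonic minor): Bm (i), C#dim (ii°), Daug (III+), Em (iv), F# (V), G (VI), A#dim (vii°).
Diatonic triads of E minor (natural minor): Em (i), F#dim (ii°), G (III), Am (iv), Bm (v), C (VI), D (VII).
Matching root and quality in both lists: Bm, Em, G.
That gives 3 common triads.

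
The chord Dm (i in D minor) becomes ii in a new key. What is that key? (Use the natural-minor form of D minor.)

C major

The numeral ii denotes a minor triad on scale degree 2. With D on degree 2, the tonic of the new key is C.
Degree 2 carries a minor triad in major keys, so the destination is C major.
Check: the diatonic triads of C major are C (I), Dm (ii), Em (iii), F (IV), G (V), Am (vi), Bdim (vii°) — Dm is indeed ii.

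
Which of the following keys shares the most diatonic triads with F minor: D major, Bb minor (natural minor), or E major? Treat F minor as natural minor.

Triads of F minor (natural minor): F minor (i), G diminished (ii°), Ab major (III), Bb minor (iv), C minor (v), Db major (VI), Eb major (VII).
D major shares 0: none.
Bb minor (natural minor) shares 4: Fm, Ab, Bbm, Db.
E major shares 0: none.
The most common triads (4) are shared with Bb minor.

Bb minor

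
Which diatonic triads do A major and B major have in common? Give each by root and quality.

C#m, E

Triads in A major: A (I), Bm (ii), C#m (iii), D (IV), E (V), F#m (vi), G#dim (vii°).
Triads in B major: B (I), C#m (ii), D#m (iii), E (IV), F# (V), G#m (vi), A#dim (vii°).
Shared triads with their functions: C#m (iii in A major, ii in B major); E (V in A major, IV in B major).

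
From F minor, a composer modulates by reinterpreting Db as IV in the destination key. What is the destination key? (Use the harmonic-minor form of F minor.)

Ab major

The numeral IV denotes a major triad on scale degree 4. With Db on degree 4, the tonic of the new key is Ab.
Degree 4 carries a major triad in major keys, so the destination is Ab major.
Check: the diatonic triads of Ab major are Ab (I), Bbm (ii), Cm (iii), Db (IV), Eb (V), Fm (vi), Gdim (vii°) — Db is indeed IV.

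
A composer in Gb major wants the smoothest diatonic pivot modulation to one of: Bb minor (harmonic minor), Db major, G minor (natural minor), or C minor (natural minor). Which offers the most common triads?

Db major

Triads of Gb major: Gb major (I), Ab minor (ii), Bb minor (iii), Cb major (IV), Db major (V), Eb minor (vi), F diminished (vii°).
Bb minor (harmonic minor) shares 3: Gb, Bbm, Ebm.
Db major shares 4: Gb, Bbm, Db, Ebm.
G minor (natural minor) shares 0: none.
C minor (natural minor) shares 0: none.
The most common triads (4) are shared with Db major.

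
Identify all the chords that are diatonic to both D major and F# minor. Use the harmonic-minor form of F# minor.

D, F#m, Bm

Triads in D major: D major (I), E minor (ii), F# minor (iii), G major (IV), A major (V), B minor (vi), C# diminished (vii°).
Triads in F# minor (harmonic minor): F# minor (i), G# diminished (ii°), A augmented (III+), B minor (iv), C# major (V), D major (VI), E# diminished (vii°).
Shared triads with their functions: D major (I in D major, VI in F# minor); F# minor (iii in D major, i in F# minor); B minor (vi in D major, iv in F# minor).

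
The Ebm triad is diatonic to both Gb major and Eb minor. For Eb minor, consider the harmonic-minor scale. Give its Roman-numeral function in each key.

vi in Gb major; i in Eb minor

The scale of Gb major is Gb Ab Bb Cb Db Eb F; Eb is degree 6, and the triad built there (Eb-Gb-Bb) is minor, so it is vi.
The scale of Eb minor (harmonic minor) is Eb F Gb Ab Bb Cb D; Eb is degree 1, and the triad built there (Eb-Gb-Bb) is minor, so it is i.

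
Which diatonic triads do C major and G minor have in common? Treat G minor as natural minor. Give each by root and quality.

Triads in C major: C (I), Dm (ii), Em (iii), F (IV), G (V), Am (vi), Bdim (vii°).
Triads in G minor (natural minor): Gm (i), Adim (ii°), Bb (III), Cm (iv), Dm (v), Eb (VI), F (VII).
Shared triads with their functions: Dm (ii in C major, v in G minor); F (IV in C major, VII in G minor).

Dm, F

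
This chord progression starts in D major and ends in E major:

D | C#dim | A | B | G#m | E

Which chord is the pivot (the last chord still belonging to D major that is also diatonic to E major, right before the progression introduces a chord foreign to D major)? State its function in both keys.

Chords diatonic to D major: D, Em, F#m, G, A, Bm, C#dim.
Reading the progression, the first chord not in that set is B, so the modulation leaves D major there.
The chord immediately before B is A, which is diatonic to both keys: V in D major and IV in E major.

A — V in D major, IV in E major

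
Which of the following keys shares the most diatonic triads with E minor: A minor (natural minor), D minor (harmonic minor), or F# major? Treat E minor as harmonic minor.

A minor

Triads of E minor (harmonic minor): Em (i), F#dim (ii°), Gaug (III+), Am (iv), B (V), C (VI), D#dim (vii°).
A minor (natural minor) shares 3: Em, Am, C.
D minor (harmonic minor) shares 0: none.
F# major shares 1: B.
The most common triads (3) are shared with A minor.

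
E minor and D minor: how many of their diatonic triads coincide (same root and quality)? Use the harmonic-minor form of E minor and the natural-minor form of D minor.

Diatonic triads of E minor (harmonic minor): Em (i), F#dim (ii°), Gaug (III+), Am (iv), B (V), C (VI), D#dim (vii°).
Diatonic triads of D minor (natural minor): Dm (i), Edim (ii°), F (III), Gm (iv), Am (v), Bb (VI), C (VII).
Matching root and quality in both lists: Am, C.
That gives 2 common triads.

2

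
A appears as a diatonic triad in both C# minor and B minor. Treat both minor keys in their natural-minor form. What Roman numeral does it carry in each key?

VI in C# minor; VII in B minor

The scale of C# minor (natural minor) is C# D# E F# G# A B; A is degree 6, and the triad built there (A-C#-E) is major, so it is VI.
The scale of B minor (natural minor) is B C# D E F# G A; A is degree 7, and the triad built there (A-C#-E) is major, so it is VII.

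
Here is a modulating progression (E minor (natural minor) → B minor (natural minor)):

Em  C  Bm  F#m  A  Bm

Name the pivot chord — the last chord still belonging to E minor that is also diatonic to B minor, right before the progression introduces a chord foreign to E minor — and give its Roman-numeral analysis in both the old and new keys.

Bm — v in E minor, i in B minor

Chords diatonic to E minor: Em, F#dim, G, Am, Bm, C, D.
Reading the progression, the first chord not in that set is F#m, so the modulation leaves E minor there.
The chord immediately before F#m is Bm, which is diatonic to both keys: v in E minor and i in B minor.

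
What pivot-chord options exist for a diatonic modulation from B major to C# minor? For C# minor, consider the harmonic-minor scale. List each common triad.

C#m

Triads in B major: B (I), C#m (ii), D#m (iii), E (IV), F# (V), G#m (vi), A#dim (vii°).
Triads in C# minor (harmonic minor): C#m (i), D#dim (ii°), Eaug (III+), F#m (iv), G# (V), A (VI), B#dim (vii°).
Shared triads with their functions: C#m (ii in B major, i in C# minor).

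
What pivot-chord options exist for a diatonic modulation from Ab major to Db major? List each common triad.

Ab, Bbm, Db, Fm

Triads in Ab major: Ab (I), Bbm (ii), Cm (iii), Db (IV), Eb (V), Fm (vi), Gdim (vii°).
Triads in Db major: Db (I), Ebm (ii), Fm (iii), Gb (IV), Ab (V), Bbm (vi), Cdim (vii°).
Shared triads with their functions: Ab (I in Ab major, V in Db major); Bbm (ii in Ab major, vi in Db major); Db (IV in Ab major, I in Db major); Fm (vi in Ab major, iii in Db major).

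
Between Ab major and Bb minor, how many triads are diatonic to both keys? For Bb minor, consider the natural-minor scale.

Diatonic triads of Ab major: Ab (I), Bbm (ii), Cm (iii), Db (IV), Eb (V), Fm (vi), Gdim (vii°).
Diatonic triads of Bb minor (natural minor): Bbm (i), Cdim (ii°), Db (III), Ebm (iv), Fm (v), Gb (VI), Ab (VII).
Matching root and quality in both lists: Ab, Bbm, Db, Fm.
That gives 4 common triads.

4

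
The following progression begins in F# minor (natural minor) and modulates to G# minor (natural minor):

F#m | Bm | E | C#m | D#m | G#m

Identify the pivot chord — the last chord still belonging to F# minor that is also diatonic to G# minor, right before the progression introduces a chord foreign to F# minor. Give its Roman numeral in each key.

C#m — v in F# minor, iv in G# minor

Chords diatonic to F# minor: F#m, G#dim, A, Bm, C#m, D, E.
Reading the progression, the first chord not in that set is D#m, so the modulation leaves F# minor there.
The chord immediately before D#m is C#m, which is diatonic to both keys: v in F# minor and iv in G# minor.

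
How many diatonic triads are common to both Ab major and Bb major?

Diatonic triads of Ab major: Ab (I), Bbm (ii), Cm (iii), Db (IV), Eb (V), Fm (vi), Gdim (vii°).
Diatonic triads of Bb major: Bb (I), Cm (ii), Dm (iii), Eb (IV), F (V), Gm (vi), Adim (vii°).
Matching root and quality in both lists: Cm, Eb.
That gives 2 common triads.

2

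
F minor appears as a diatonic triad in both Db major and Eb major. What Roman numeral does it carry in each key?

The scale of Db major is Db Eb F Gb Ab Bb C; F is degree 3, and the triad built there (F-Ab-C) is minor, so it is iii.
The scale of Eb major is Eb F G Ab Bb C D; F is degree 2, and the triad built there (F-Ab-C) is minor, so it is ii.

iii in Db major; ii in Eb major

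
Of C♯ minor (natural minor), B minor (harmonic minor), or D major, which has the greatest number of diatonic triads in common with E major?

C♯ minor

Triads of E major: E (I), F♯m (ii), G♯m (iii), A (IV), B (V), C♯m (vi), D♯dim (vii°).
C♯ minor (natural minor) shares 7: E, F♯m, G♯m, A, B, C♯m, D♯dim.
B minor (harmonic minor) shares 0: none.
D major shares 2: F♯m, A.
The most common triads (7) are shared with C♯ minor.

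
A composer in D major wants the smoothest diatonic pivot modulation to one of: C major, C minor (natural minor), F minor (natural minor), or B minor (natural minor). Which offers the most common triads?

B minor

Triads of D major: D (I), Em (ii), F♯m (iii), G (IV), A (V), Bm (vi), C♯dim (vii°).
C major shares 2: Em, G.
C minor (natural minor) shares 0: none.
F minor (natural minor) shares 0: none.
B minor (natural minor) shares 7: D, Em, F♯m, G, A, Bm, C♯dim.
The most common triads (7) are shared with B minor.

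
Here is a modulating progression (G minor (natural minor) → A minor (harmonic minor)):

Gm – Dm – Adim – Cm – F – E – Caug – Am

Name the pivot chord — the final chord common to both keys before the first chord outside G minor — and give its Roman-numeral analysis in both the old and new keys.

F — VII in G minor, VI in A minor

Chords diatonic to G minor: Gm, Adim, B♭, Cm, Dm, E♭, F.
Reading the progression, the first chord not in that set is E, so the modulation leaves G minor there.
The chord immediately before E is F, which is diatonic to both keys: VII in G minor and VI in A minor.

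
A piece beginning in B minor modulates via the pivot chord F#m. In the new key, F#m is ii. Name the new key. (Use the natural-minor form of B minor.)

E major

The numeral ii denotes a minor triad on scale degree 2. With F# on degree 2, the tonic of the new key is E.
Degree 2 carries a minor triad in major keys, so the destination is E major.
Check: the diatonic triads of E major are E (I), F#m (ii), G#m (iii), A (IV), B (V), C#m (vi), D#dim (vii°) — F#m is indeed ii.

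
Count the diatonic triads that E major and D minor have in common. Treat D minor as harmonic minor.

Diatonic triads of E major: E (I), F#m (ii), G#m (iii), A (IV), B (V), C#m (vi), D#dim (vii°).
Diatonic triads of D minor (harmonic minor): Dm (i), Edim (ii°), Faug (III+), Gm (iv), A (V), Bb (VI), C#dim (vii°).
Matching root and quality in both lists: A.
That gives 1 common triad.

1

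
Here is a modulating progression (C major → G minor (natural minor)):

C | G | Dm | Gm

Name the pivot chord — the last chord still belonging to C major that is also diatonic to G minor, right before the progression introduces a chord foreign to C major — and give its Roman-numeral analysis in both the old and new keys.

Chords diatonic to C major: C, Dm, Em, F, G, Am, Bdim.
Reading the progression, the first chord not in that set is Gm, so the modulation leaves C major there.
The chord immediately before Gm is Dm, which is diatonic to both keys: ii in C major and v in G minor.

Dm — ii in C major, v in G minor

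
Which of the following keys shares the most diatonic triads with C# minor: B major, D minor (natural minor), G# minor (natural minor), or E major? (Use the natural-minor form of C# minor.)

Triads of C# minor (natural minor): C#m (i), D#dim (ii°), E (III), F#m (iv), G#m (v), A (VI), B (VII).
B major shares 4: C#m, E, G#m, B.
D minor (natural minor) shares 0: none.
G# minor (natural minor) shares 4: C#m, E, G#m, B.
E major shares 7: C#m, D#dim, E, F#m, G#m, A, B.
The most common triads (7) are shared with E major.

E major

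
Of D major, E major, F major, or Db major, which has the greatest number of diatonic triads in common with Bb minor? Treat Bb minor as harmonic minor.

Db major

Triads of Bb minor (harmonic minor): Bb minor (i), C diminished (ii°), Db augmented (III+), Eb minor (iv), F major (V), Gb major (VI), A diminished (vii°).
D major shares 0: none.
E major shares 0: none.
F major shares 1: F.
Db major shares 4: Bbm, Cdim, Ebm, Gb.
The most common triads (4) are shared with Db major.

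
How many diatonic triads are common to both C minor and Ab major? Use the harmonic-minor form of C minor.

3

Diatonic triads of C minor (harmonic minor): Cm (i), Ddim (ii°), Ebaug (III+), Fm (iv), G (V), Ab (VI), Bdim (vii°).
Diatonic triads of Ab major: Ab (I), Bbm (ii), Cm (iii), Db (IV), Eb (V), Fm (vi), Gdim (vii°).
Matching root and quality in both lists: Cm, Fm, Ab.
That gives 3 common triads.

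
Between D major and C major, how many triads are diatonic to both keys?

Diatonic triads of D major: D (I), Em (ii), F#m (iii), G (IV), A (V), Bm (vi), C#dim (vii°).
Diatonic triads of C major: C (I), Dm (ii), Em (iii), F (IV), G (V), Am (vi), Bdim (vii°).
Matching root and quality in both lists: Em, G.
That gives 2 common triads.

2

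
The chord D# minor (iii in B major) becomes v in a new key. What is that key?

G# minor

The numeral v denotes a minor triad on scale degree 5. With D# on degree 5, the tonic of the new key is G#.
Degree 5 carries a minor triad in natural-minor keys, so the destination is G# minor.
Check: the diatonic triads of G# minor (natural minor) are G#m (i), A#dim (ii°), B (III), C#m (iv), D#m (v), E (VI), F# (VII) — D# minor is indeed v.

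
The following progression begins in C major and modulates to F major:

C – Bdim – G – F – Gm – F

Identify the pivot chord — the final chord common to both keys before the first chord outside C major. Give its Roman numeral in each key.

F — IV in C major, I in F major

Chords diatonic to C major: C, Dm, Em, F, G, Am, Bdim.
Reading the progression, the first chord not in that set is Gm, so the modulation leaves C major there.
The chord immediately before Gm is F, which is diatonic to both keys: IV in C major and I in F major.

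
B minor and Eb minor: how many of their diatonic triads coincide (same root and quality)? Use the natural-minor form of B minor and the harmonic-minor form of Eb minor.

0

Diatonic triads of B minor (natural minor): Bm (i), C#dim (ii°), D (III), Em (iv), F#m (v), G (VI), A (VII).
Diatonic triads of Eb minor (harmonic minor): Ebm (i), Fdim (ii°), Gbaug (III+), Abm (iv), Bb (V), Cb (VI), Ddim (vii°).
No triad has the same root and quality in both keys.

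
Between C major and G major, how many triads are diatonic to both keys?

4

Diatonic triads of C major: C major (I), D minor (ii), E minor (iii), F major (IV), G major (V), A minor (vi), B diminished (vii°).
Diatonic triads of G major: G major (I), A minor (ii), B minor (iii), C major (IV), D major (V), E minor (vi), F♯ diminished (vii°).
Matching root and quality in both lists: C major, E minor, G major, A minor.
That gives 4 common triads.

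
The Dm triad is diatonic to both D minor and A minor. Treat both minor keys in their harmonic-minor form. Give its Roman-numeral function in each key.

i in D minor; iv in A minor

The scale of D minor (harmonic minor) is D E F G A Bb C#; D is degree 1, and the triad built there (D-F-A) is minor, so it is i.
The scale of A minor (harmonic minor) is A B C D E F G#; D is degree 4, and the triad built there (D-F-A) is minor, so it is iv.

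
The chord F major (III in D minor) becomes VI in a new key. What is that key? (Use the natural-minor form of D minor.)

A minor

The numeral VI denotes a major triad on scale degree 6. With F on degree 6, the tonic of the new key is A.
Degree 6 carries a major triad in minor keys, so the destination is A minor.
Check: the diatonic triads of A minor (natural minor) are Am (i), Bdim (ii°), C (III), Dm (iv), Em (v), F (VI), G (VII) — F major is indeed VI.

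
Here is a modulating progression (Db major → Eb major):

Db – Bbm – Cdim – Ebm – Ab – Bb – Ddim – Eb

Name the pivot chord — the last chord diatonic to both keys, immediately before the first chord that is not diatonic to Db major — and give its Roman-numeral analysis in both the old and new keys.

Ab — V in Db major, IV in Eb major

Chords diatonic to Db major: Db, Ebm, Fm, Gb, Ab, Bbm, Cdim.
Reading the progression, the first chord not in that set is Bb, so the modulation leaves Db major there.
The chord immediately before Bb is Ab, which is diatonic to both keys: V in Db major and IV in Eb major.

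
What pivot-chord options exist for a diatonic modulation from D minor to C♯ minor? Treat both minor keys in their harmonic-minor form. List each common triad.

Triads in D minor (harmonic minor): Dm (i), Edim (ii°), Faug (III+), Gm (iv), A (V), B♭ (VI), C♯dim (vii°).
Triads in C♯ minor (harmonic minor): C♯m (i), D♯dim (ii°), Eaug (III+), F♯m (iv), G♯ (V), A (VI), B♯dim (vii°).
Shared triads with their functions: A (V in D minor, VI in C♯ minor).

A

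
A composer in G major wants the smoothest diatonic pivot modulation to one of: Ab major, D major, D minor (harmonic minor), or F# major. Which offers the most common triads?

D major

Triads of G major: G (I), Am (ii), Bm (iii), C (IV), D (V), Em (vi), F#dim (vii°).
Ab major shares 0: none.
D major shares 4: G, Bm, D, Em.
D minor (harmonic minor) shares 0: none.
F# major shares 0: none.
The most common triads (4) are shared with D major.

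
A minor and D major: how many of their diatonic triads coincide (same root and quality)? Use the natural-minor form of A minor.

Diatonic triads of A minor (natural minor): A minor (i), B diminished (ii°), C major (III), D minor (iv), E minor (v), F major (VI), G major (VII).
Diatonic triads of D major: D major (I), E minor (ii), F# minor (iii), G major (IV), A major (V), B minor (vi), C# diminished (vii°).
Matching root and quality in both lists: E minor, G major.
That gives 2 common triads.

2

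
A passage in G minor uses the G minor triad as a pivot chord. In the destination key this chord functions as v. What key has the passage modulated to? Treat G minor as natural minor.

The numeral v denotes a minor triad on scale degree 5. With G on degree 5, the tonic of the new key is C.
Degree 5 carries a minor triad in natural-minor keys, so the destination is C minor.
Check: the diatonic triads of C minor (natural minor) are Cm (i), Ddim (ii°), E♭ (III), Fm (iv), Gm (v), A♭ (VI), B♭ (VII) — G minor is indeed v.

C minor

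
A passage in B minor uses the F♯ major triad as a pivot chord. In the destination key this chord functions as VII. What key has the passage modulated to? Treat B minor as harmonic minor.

The numeral VII denotes a major triad on scale degree 7. With F♯ on degree 7, the tonic of the new key is G♯.
Degree 7 carries a major triad in natural-minor keys, so the destination is G♯ minor.
Check: the diatonic triads of G♯ minor (natural minor) are G♯m (i), A♯dim (ii°), B (III), C♯m (iv), D♯m (v), E (VI), F♯ (VII) — F♯ major is indeed VII.

G♯ minor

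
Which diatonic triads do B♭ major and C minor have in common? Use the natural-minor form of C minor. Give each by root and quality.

Triads in B♭ major: B♭ (I), Cm (ii), Dm (iii), E♭ (IV), F (V), Gm (vi), Adim (vii°).
Triads in C minor (natural minor): Cm (i), Ddim (ii°), E♭ (III), Fm (iv), Gm (v), A♭ (VI), B♭ (VII).
Shared triads with their functions: B♭ (I in B♭ major, VII in C minor); Cm (ii in B♭ major, i in C minor); E♭ (IV in B♭ major, III in C minor); Gm (vi in B♭ major, v in C minor).

B♭, Cm, E♭, Gm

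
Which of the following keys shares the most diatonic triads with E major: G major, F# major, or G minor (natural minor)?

F# major

Triads of E major: E major (I), F# minor (ii), G# minor (iii), A major (IV), B major (V), C# minor (vi), D# diminished (vii°).
G major shares 0: none.
F# major shares 2: G#m, B.
G minor (natural minor) shares 0: none.
The most common triads (2) are shared with F# major.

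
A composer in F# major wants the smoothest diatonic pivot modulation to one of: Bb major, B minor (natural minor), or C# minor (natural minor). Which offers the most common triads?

Triads of F# major: F# (I), G#m (ii), A#m (iii), B (IV), C# (V), D#m (vi), E#dim (vii°).
Bb major shares 0: none.
B minor (natural minor) shares 0: none.
C# minor (natural minor) shares 2: G#m, B.
The most common triads (2) are shared with C# minor.

C# minor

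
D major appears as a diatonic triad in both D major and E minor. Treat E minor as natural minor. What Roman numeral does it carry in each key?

The scale of D major is D E F# G A B C#; D is degree 1, and the triad built there (D-F#-A) is major, so it is I.
The scale of E minor (natural minor) is E F# G A B C D; D is degree 7, and the triad built there (D-F#-A) is major, so it is VII.

I in D major; VII in E minor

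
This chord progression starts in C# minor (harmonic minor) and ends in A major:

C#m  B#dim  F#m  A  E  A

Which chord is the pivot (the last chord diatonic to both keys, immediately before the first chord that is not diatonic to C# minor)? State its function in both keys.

A — VI in C# minor, I in A major

Chords diatonic to C# minor: C#m, D#dim, Eaug, F#m, G#, A, B#dim.
Reading the progression, the first chord not in that set is E, so the modulation leaves C# minor there.
The chord immediately before E is A, which is diatonic to both keys: VI in C# minor and I in A major.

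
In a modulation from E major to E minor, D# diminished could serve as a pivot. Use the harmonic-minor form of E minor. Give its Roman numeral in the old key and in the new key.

The scale of E major is E F# G# A B C# D#; D# is degree 7, and the triad built there (D#-F#-A) is diminished, so it is vii°.
The scale of E minor (harmonic minor) is E F# G A B C D#; D# is degree 7, and the triad built there (D#-F#-A) is diminished, so it is vii°.

vii° in E major; vii° in E minor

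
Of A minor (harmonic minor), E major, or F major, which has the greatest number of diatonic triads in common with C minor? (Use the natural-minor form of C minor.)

Triads of C minor (natural minor): Cm (i), Ddim (ii°), E♭ (III), Fm (iv), Gm (v), A♭ (VI), B♭ (VII).
A minor (harmonic minor) shares 0: none.
E major shares 0: none.
F major shares 2: Gm, B♭.
The most common triads (2) are shared with F major.

F major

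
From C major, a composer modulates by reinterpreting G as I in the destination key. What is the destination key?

G major

The numeral I denotes a major triad on scale degree 1. With G on degree 1, the tonic of the new key is G.
Degree 1 carries a major triad in major keys, so the destination is G major.
Check: the diatonic triads of G major are G (I), Am (ii), Bm (iii), C (IV), D (V), Em (vi), F♯dim (vii°) — G is indeed I.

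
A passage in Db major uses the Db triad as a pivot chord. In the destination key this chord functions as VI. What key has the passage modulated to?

The numeral VI denotes a major triad on scale degree 6. With Db on degree 6, the tonic of the new key is F.
Degree 6 carries a major triad in minor keys, so the destination is F minor.
Check: the diatonic triads of F minor (natural minor) are Fm (i), Gdim (ii°), Ab (III), Bbm (iv), Cm (v), Db (VI), Eb (VII) — Db is indeed VI.

F minor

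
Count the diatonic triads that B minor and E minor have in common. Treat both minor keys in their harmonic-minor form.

Diatonic triads of B minor (harmonic minor): Bm (i), C#dim (ii°), Daug (III+), Em (iv), F# (V), G (VI), A#dim (vii°).
Diatonic triads of E minor (harmonic minor): Em (i), F#dim (ii°), Gaug (III+), Am (iv), B (V), C (VI), D#dim (vii°).
Matching root and quality in both lists: Em.
That gives 1 common triad.

1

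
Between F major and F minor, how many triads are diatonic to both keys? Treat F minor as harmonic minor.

Diatonic triads of F major: F major (I), G minor (ii), A minor (iii), Bb major (IV), C major (V), D minor (vi), E diminished (vii°).
Diatonic triads of F minor (harmonic minor): F minor (i), G diminished (ii°), Ab augmented (III+), Bb minor (iv), C major (V), Db major (VI), E diminished (vii°).
Matching root and quality in both lists: C major, E diminished.
That gives 2 common triads.

2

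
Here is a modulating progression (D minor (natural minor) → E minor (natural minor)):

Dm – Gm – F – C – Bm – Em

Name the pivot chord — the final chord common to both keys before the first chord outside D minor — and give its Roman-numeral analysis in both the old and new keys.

C — VII in D minor, VI in E minor

Chords diatonic to D minor: Dm, Edim, F, Gm, Am, Bb, C.
Reading the progression, the first chord not in that set is Bm, so the modulation leaves D minor there.
The chord immediately before Bm is C, which is diatonic to both keys: VII in D minor and VI in E minor.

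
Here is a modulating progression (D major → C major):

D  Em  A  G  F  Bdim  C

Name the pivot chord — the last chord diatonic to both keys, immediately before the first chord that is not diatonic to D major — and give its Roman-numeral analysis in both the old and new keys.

G — IV in D major, V in C major

Chords diatonic to D major: D, Em, F#m, G, A, Bm, C#dim.
Reading the progression, the first chord not in that set is F, so the modulation leaves D major there.
The chord immediately before F is G, which is diatonic to both keys: IV in D major and V in C major.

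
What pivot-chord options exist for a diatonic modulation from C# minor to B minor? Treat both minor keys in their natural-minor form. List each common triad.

Triads in C# minor (natural minor): C#m (i), D#dim (ii°), E (III), F#m (iv), G#m (v), A (VI), B (VII).
Triads in B minor (natural minor): Bm (i), C#dim (ii°), D (III), Em (iv), F#m (v), G (VI), A (VII).
Shared triads with their functions: F#m (iv in C# minor, v in B minor); A (VI in C# minor, VII in B minor).

F#m, A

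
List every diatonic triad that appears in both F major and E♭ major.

Triads in F major: F (I), Gm (ii), Am (iii), B♭ (IV), C (V), Dm (vi), Edim (vii°).
Triads in E♭ major: E♭ (I), Fm (ii), Gm (iii), A♭ (IV), B♭ (V), Cm (vi), Ddim (vii°).
Shared triads with their functions: Gm (ii in F major, iii in E♭ major); B♭ (IV in F major, V in E♭ major).

Gm, B♭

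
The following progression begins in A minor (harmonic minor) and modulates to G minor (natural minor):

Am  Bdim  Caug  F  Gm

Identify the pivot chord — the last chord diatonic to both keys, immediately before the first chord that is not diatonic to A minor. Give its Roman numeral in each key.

F — VI in A minor, VII in G minor

Chords diatonic to A minor: Am, Bdim, Caug, Dm, E, F, G#dim.
Reading the progression, the first chord not in that set is Gm, so the modulation leaves A minor there.
The chord immediately before Gm is F, which is diatonic to both keys: VI in A minor and VII in G minor.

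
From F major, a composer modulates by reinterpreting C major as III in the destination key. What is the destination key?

A minor

The numeral III denotes a major triad on scale degree 3. With C on degree 3, the tonic of the new key is A.
Degree 3 carries a major triad in natural-minor keys, so the destination is A minor.
Check: the diatonic triads of A minor (natural minor) are Am (i), Bdim (ii°), C (III), Dm (iv), Em (v), F (VI), G (VII) — C major is indeed III.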